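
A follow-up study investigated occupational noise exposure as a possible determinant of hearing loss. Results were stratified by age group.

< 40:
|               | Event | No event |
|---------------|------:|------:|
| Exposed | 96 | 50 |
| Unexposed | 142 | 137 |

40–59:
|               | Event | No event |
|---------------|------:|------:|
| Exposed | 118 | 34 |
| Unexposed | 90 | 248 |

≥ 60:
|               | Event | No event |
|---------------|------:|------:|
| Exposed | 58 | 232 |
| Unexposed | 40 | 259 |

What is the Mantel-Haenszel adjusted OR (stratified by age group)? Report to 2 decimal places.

OR_MH = Σ(aᵢdᵢ/nᵢ) / Σ(bᵢcᵢ/nᵢ), where nᵢ is the stratum total.
Stratum 1 (< 40): n = 425; a·d/n = 96·137/425 = 30.9459; b·c/n = 50·142/425 = 16.7059
Stratum 2 (40–59): n = 490; a·d/n = 118·248/490 = 59.7224; b·c/n = 34·90/490 = 6.2449
Stratum 3 (≥ 60): n = 589; a·d/n = 58·259/589 = 25.5042; b·c/n = 232·40/589 = 15.7555
OR_MH = (30.9459 + 59.7224 + 25.5042) / (16.7059 + 6.2449 + 15.7555) = 116.1726 / 38.7063 = 3.00139

3.00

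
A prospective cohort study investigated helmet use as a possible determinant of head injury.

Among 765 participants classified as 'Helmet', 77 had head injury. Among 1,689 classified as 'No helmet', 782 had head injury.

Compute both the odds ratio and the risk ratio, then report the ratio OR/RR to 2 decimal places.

0.60

From the description: a = 77, b = 688, c = 782, d = 907.
OR = (77·907)/(688·782) = 69839/538016 = 0.12981
Risk in exposed = 77/765 = 0.10065; risk in unexposed = 782/1689 = 0.46300; RR = 0.21740
OR/RR = 0.12981 / 0.21740 = 0.59710
The outcome is not rare, so the OR lies further from 1 than the RR.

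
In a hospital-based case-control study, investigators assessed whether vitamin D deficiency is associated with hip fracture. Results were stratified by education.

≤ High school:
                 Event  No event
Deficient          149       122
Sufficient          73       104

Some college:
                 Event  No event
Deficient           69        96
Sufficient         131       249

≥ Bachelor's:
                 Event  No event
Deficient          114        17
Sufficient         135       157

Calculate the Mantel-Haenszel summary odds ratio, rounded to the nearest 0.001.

OR_MH = Σ(aᵢdᵢ/nᵢ) / Σ(bᵢcᵢ/nᵢ), where nᵢ is the stratum total.
Stratum 1 (≤ High school): n = 448; a·d/n = 149·104/448 = 34.5893; b·c/n = 122·73/448 = 19.8795
Stratum 2 (Some college): n = 545; a·d/n = 69·249/545 = 31.5248; b·c/n = 96·131/545 = 23.0752
Stratum 3 (≥ Bachelor's): n = 423; a·d/n = 114·157/423 = 42.3121; b·c/n = 17·135/423 = 5.4255
OR_MH = (34.5893 + 31.5248 + 42.3121) / (19.8795 + 23.0752 + 5.4255) = 108.4261 / 48.3802 = 2.24112

2.241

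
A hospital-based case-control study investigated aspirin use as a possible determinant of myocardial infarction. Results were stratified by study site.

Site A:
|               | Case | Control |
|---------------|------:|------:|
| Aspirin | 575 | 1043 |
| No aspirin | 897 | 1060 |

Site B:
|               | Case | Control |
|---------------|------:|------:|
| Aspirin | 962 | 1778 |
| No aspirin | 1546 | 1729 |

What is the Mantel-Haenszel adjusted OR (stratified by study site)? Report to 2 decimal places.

OR_MH = Σ(aᵢdᵢ/nᵢ) / Σ(bᵢcᵢ/nᵢ), where nᵢ is the stratum total.
Stratum 1 (Site A): n = 3575; a·d/n = 575·1060/3575 = 170.4895; b·c/n = 1043·897/3575 = 261.6982
Stratum 2 (Site B): n = 6015; a·d/n = 962·1729/6015 = 276.5250; b·c/n = 1778·1546/6015 = 456.9889
OR_MH = (170.4895 + 276.5250) / (261.6982 + 456.9889) = 447.0145 / 718.6870 = 0.62199

0.62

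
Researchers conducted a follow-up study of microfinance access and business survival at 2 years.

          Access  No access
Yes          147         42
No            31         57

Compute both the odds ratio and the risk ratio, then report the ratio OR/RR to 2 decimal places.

3.31

Reading the table with exposure as columns: a = 147 (Access, case), b = 31 (Access, non-case), c = 42 (No access, case), d = 57.
OR = (147·57)/(31·42) = 8379/1302 = 6.43548
Risk in exposed = 147/178 = 0.82584; risk in unexposed = 42/99 = 0.42424; RR = 1.94663
OR/RR = 6.43548 / 1.94663 = 3.30596
The outcome is not rare, so the OR lies further from 1 than the RR.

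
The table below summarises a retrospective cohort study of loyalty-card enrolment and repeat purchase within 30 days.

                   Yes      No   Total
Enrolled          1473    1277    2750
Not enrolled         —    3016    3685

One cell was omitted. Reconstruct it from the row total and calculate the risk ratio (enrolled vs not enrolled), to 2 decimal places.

The missing cell is in the unexposed row: 3685 − 3016 = 669.
So a = 1473, b = 1277, c = 669, d = 3016.
RR = [a/(a+b)] / [c/(c+d)] = (1473/2750) / (669/3685) = 0.53564/0.18155 = 2.95040

2.95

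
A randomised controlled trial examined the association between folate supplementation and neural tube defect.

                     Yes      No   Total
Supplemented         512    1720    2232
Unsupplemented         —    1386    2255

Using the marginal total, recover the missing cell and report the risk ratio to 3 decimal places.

The missing cell is in the unexposed row: 2255 − 1386 = 869.
So a = 512, b = 1720, c = 869, d = 1386.
RR = [a/(a+b)] / [c/(c+d)] = (512/2232) / (869/2255) = 0.22939/0.38537 = 0.59525

0.595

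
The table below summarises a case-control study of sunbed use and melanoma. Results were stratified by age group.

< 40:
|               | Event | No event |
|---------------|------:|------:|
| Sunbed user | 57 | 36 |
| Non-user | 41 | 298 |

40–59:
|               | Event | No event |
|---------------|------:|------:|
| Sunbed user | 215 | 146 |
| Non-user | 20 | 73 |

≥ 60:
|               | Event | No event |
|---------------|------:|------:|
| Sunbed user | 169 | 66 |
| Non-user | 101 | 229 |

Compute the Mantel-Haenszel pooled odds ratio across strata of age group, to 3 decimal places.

OR_MH = Σ(aᵢdᵢ/nᵢ) / Σ(bᵢcᵢ/nᵢ), where nᵢ is the stratum total.
Stratum 1 (< 40): n = 432; a·d/n = 57·298/432 = 39.3194; b·c/n = 36·41/432 = 3.4167
Stratum 2 (40–59): n = 454; a·d/n = 215·73/454 = 34.5705; b·c/n = 146·20/454 = 6.4317
Stratum 3 (≥ 60): n = 565; a·d/n = 169·229/565 = 68.4973; b·c/n = 66·101/565 = 11.7982
OR_MH = (39.3194 + 34.5705 + 68.4973) / (3.4167 + 6.4317 + 11.7982) = 142.3873 / 21.6466 = 6.57781

6.578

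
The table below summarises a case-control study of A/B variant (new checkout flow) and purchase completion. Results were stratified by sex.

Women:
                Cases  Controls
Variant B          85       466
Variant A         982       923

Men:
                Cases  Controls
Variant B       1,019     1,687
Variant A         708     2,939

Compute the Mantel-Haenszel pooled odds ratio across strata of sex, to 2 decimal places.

OR_MH = Σ(aᵢdᵢ/nᵢ) / Σ(bᵢcᵢ/nᵢ), where nᵢ is the stratum total.
Stratum 1 (Women): n = 2456; a·d/n = 85·923/2456 = 31.9442; b·c/n = 466·982/2456 = 186.3241
Stratum 2 (Men): n = 6353; a·d/n = 1019·2939/6353 = 471.4058; b·c/n = 1687·708/6353 = 188.0050
OR_MH = (31.9442 + 471.4058) / (186.3241 + 188.0050) = 503.3500 / 374.3291 = 1.34467

1.34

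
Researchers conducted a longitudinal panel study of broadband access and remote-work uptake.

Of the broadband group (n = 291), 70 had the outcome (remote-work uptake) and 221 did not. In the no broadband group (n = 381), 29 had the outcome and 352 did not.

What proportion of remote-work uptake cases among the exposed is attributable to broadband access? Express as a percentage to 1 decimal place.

From the description: a = 70, b = 221, c = 29, d = 352.
Risk in exposed = 70/291 = 0.24055; risk in unexposed = 29/381 = 0.07612.
RR = 0.24055/0.07612 = 3.16033
AR% = (RR − 1)/RR × 100 = (3.16033 − 1)/3.16033 × 100 = 68.3577%

68.4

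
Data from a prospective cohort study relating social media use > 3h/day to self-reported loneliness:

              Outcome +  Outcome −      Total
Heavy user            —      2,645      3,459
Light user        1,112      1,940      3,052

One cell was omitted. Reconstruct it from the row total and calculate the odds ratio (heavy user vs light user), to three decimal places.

0.537

The missing cell is in the exposed row: 3459 − 2645 = 814.
So a = 814, b = 2645, c = 1112, d = 1940.
OR = (a·d)/(b·c) = (814 × 1940) / (2645 × 1112) = 1579160 / 2941240 = 0.53690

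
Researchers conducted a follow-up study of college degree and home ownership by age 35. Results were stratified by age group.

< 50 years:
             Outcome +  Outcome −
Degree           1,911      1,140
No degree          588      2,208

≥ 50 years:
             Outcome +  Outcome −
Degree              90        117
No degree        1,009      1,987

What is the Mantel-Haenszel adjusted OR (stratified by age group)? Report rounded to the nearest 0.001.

OR_MH = Σ(aᵢdᵢ/nᵢ) / Σ(bᵢcᵢ/nᵢ), where nᵢ is the stratum total.
Stratum 1 (< 50 years): n = 5847; a·d/n = 1911·2208/5847 = 721.6501; b·c/n = 1140·588/5847 = 114.6434
Stratum 2 (≥ 50 years): n = 3203; a·d/n = 90·1987/3203 = 55.8320; b·c/n = 117·1009/3203 = 36.8570
OR_MH = (721.6501 + 55.8320) / (114.6434 + 36.8570) = 777.4821 / 151.5004 = 5.13188

5.132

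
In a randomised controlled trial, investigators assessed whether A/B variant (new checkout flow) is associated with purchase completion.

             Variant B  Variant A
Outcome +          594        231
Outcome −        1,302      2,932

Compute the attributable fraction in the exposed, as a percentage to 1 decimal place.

76.7

Reading the table with exposure as columns: a = 594 (Variant B, case), b = 1302 (Variant B, non-case), c = 231 (Variant A, case), d = 2932.
Risk in exposed = 594/1896 = 0.31329; risk in unexposed = 231/3163 = 0.07303.
RR = 0.31329/0.07303 = 4.28978
AR% = (RR − 1)/RR × 100 = (4.28978 − 1)/4.28978 × 100 = 76.6888%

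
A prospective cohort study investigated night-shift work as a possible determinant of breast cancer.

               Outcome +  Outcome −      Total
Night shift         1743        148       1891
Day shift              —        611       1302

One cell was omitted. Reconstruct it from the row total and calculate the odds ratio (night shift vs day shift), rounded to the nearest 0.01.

10.41

The missing cell is in the unexposed row: 1302 − 611 = 691.
So a = 1743, b = 148, c = 691, d = 611.
OR = (a·d)/(b·c) = (1743 × 611) / (148 × 691) = 1064973 / 102268 = 10.41355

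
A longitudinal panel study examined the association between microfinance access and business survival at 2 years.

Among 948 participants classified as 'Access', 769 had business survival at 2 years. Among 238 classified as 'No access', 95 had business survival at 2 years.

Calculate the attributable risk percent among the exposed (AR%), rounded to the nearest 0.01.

50.79

From the description: a = 769, b = 179, c = 95, d = 143.
Risk in exposed = 769/948 = 0.81118; risk in unexposed = 95/238 = 0.39916.
RR = 0.81118/0.39916 = 2.03222
AR% = (RR − 1)/RR × 100 = (2.03222 − 1)/2.03222 × 100 = 50.7928%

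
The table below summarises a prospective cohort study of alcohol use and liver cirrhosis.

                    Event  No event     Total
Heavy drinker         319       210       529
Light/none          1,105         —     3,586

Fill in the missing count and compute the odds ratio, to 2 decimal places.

3.41

The missing cell is in the unexposed row: 3586 − 1105 = 2481.
So a = 319, b = 210, c = 1105, d = 2481.
OR = (a·d)/(b·c) = (319 × 2481) / (210 × 1105) = 791439 / 232050 = 3.41064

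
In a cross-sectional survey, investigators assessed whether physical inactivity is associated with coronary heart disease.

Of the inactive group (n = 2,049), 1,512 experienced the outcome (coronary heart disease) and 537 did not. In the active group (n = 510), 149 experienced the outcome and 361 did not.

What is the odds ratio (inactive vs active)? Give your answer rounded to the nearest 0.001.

6.822

From the description: a = 1512, b = 537, c = 149, d = 361.
OR = (a·d)/(b·c) = (1512 × 361) / (537 × 149) = 545832 / 80013 = 6.82179
The odds of coronary heart disease are about 6.82 times as high in the inactive group.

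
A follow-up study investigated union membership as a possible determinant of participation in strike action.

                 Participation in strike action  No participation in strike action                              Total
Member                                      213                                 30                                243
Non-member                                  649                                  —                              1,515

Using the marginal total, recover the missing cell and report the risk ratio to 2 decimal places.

2.05

The missing cell is in the unexposed row: 1515 − 649 = 866.
So a = 213, b = 30, c = 649, d = 866.
RR = [a/(a+b)] / [c/(c+d)] = (213/243) / (649/1515) = 0.87654/0.42838 = 2.04617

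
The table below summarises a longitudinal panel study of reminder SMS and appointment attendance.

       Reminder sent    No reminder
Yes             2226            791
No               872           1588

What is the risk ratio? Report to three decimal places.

Reading the table with exposure as columns: a = 2226 (Reminder sent, case), b = 872 (Reminder sent, non-case), c = 791 (No reminder, case), d = 1588.
Risk in exposed = 2226/3098 = 0.71853; risk in unexposed = 791/2379 = 0.33249.
RR = 0.71853 / 0.33249 = 2.16103
The risk among the exposed is 2.16 times that among the unexposed.

2.161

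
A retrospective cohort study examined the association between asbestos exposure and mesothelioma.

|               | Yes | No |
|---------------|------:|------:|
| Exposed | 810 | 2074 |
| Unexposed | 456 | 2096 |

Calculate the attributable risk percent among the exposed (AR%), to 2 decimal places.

36.38

Cells: a = 810, b = 2074, c = 456, d = 2096.
Risk in exposed = 810/2884 = 0.28086; risk in unexposed = 456/2552 = 0.17868.
RR = 0.28086/0.17868 = 1.57183
AR% = (RR − 1)/RR × 100 = (1.57183 − 1)/1.57183 × 100 = 36.3799%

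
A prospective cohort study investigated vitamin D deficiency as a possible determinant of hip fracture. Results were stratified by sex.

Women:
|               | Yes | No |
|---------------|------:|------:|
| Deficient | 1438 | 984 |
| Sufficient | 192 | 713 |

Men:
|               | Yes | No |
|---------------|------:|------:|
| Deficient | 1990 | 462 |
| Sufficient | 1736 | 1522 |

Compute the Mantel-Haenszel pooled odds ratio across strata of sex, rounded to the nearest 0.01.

OR_MH = Σ(aᵢdᵢ/nᵢ) / Σ(bᵢcᵢ/nᵢ), where nᵢ is the stratum total.
Stratum 1 (Women): n = 3327; a·d/n = 1438·713/3327 = 308.1737; b·c/n = 984·192/3327 = 56.7863
Stratum 2 (Men): n = 5710; a·d/n = 1990·1522/5710 = 530.4343; b·c/n = 462·1736/5710 = 140.4609
OR_MH = (308.1737 + 530.4343) / (56.7863 + 140.4609) = 838.6081 / 197.2472 = 4.25156

4.25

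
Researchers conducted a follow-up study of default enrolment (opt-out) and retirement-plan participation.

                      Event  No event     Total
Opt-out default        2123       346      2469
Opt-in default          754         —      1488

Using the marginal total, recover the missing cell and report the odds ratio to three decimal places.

The missing cell is in the unexposed row: 1488 − 754 = 734.
So a = 2123, b = 346, c = 754, d = 734.
OR = (a·d)/(b·c) = (2123 × 734) / (346 × 754) = 1558282 / 260884 = 5.97308

5.973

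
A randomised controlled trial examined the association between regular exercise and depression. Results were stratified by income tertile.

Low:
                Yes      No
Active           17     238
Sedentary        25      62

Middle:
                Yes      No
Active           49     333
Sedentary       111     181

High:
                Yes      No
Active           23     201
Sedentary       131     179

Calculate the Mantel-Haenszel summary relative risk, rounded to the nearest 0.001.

RR_MH = Σ(aᵢ·n₀ᵢ/nᵢ) / Σ(cᵢ·n₁ᵢ/nᵢ), with n₁ᵢ = aᵢ+bᵢ (exposed), n₀ᵢ = cᵢ+dᵢ (unexposed), nᵢ = n₁ᵢ+n₀ᵢ.
Stratum 1 (Low): n₁ = 255, n₀ = 87, n = 342; a·n₀/n = 17·87/342 = 4.3246; c·n₁/n = 25·255/342 = 18.6404
Stratum 2 (Middle): n₁ = 382, n₀ = 292, n = 674; a·n₀/n = 49·292/674 = 21.2285; c·n₁/n = 111·382/674 = 62.9110
Stratum 3 (High): n₁ = 224, n₀ = 310, n = 534; a·n₀/n = 23·310/534 = 13.3521; c·n₁/n = 131·224/534 = 54.9513
RR_MH = (4.3246 + 21.2285 + 13.3521) / (18.6404 + 62.9110 + 54.9513) = 38.9051 / 136.5026 = 0.28501

0.285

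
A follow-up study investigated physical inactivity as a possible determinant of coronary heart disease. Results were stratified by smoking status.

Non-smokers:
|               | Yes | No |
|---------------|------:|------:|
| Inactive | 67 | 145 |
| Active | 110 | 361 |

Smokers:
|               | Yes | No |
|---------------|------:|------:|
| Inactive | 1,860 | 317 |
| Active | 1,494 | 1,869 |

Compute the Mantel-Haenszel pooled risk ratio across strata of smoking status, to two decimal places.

1.89

RR_MH = Σ(aᵢ·n₀ᵢ/nᵢ) / Σ(cᵢ·n₁ᵢ/nᵢ), with n₁ᵢ = aᵢ+bᵢ (exposed), n₀ᵢ = cᵢ+dᵢ (unexposed), nᵢ = n₁ᵢ+n₀ᵢ.
Stratum 1 (Non-smokers): n₁ = 212, n₀ = 471, n = 683; a·n₀/n = 67·471/683 = 46.2035; c·n₁/n = 110·212/683 = 34.1435
Stratum 2 (Smokers): n₁ = 2177, n₀ = 3363, n = 5540; a·n₀/n = 1860·3363/5540 = 1129.0939; c·n₁/n = 1494·2177/5540 = 587.0827
RR_MH = (46.2035 + 1129.0939) / (34.1435 + 587.0827) = 1175.2974 / 621.2262 = 1.89190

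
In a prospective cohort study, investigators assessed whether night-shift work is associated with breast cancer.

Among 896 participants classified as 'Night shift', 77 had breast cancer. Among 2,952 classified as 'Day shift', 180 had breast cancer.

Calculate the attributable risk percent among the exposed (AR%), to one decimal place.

29.0

From the description: a = 77, b = 819, c = 180, d = 2772.
Risk in exposed = 77/896 = 0.08594; risk in unexposed = 180/2952 = 0.06098.
RR = 0.08594/0.06098 = 1.40938
AR% = (RR − 1)/RR × 100 = (1.40938 − 1)/1.40938 × 100 = 29.0466%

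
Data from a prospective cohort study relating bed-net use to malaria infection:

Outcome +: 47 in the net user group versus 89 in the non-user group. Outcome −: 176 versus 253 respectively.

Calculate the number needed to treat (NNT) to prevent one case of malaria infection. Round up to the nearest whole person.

21

Risk in treated group = 47/223 = 0.21076; risk in control = 89/342 = 0.26023.
Absolute risk reduction = 0.26023 − 0.21076 = 0.04947
NNT = 1 / ARR = 1 / 0.04947 = 20.214 → round up → 21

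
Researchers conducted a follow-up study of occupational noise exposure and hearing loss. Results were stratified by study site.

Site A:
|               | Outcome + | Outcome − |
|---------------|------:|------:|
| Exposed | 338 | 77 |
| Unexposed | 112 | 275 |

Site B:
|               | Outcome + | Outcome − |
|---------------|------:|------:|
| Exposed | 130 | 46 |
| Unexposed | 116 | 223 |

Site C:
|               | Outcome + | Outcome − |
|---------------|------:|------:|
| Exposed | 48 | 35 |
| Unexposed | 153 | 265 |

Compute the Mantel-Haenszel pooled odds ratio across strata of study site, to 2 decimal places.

OR_MH = Σ(aᵢdᵢ/nᵢ) / Σ(bᵢcᵢ/nᵢ), where nᵢ is the stratum total.
Stratum 1 (Site A): n = 802; a·d/n = 338·275/802 = 115.8978; b·c/n = 77·112/802 = 10.7531
Stratum 2 (Site B): n = 515; a·d/n = 130·223/515 = 56.2913; b·c/n = 46·116/515 = 10.3612
Stratum 3 (Site C): n = 501; a·d/n = 48·265/501 = 25.3892; b·c/n = 35·153/501 = 10.6886
OR_MH = (115.8978 + 56.2913 + 25.3892) / (10.7531 + 10.3612 + 10.6886) = 197.5782 / 31.8029 = 6.21258

6.21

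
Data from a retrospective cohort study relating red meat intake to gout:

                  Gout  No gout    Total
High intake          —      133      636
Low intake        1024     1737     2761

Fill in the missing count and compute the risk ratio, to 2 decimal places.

2.13

The missing cell is in the exposed row: 636 − 133 = 503.
So a = 503, b = 133, c = 1024, d = 1737.
RR = [a/(a+b)] / [c/(c+d)] = (503/636) / (1024/2761) = 0.79088/0.37088 = 2.13244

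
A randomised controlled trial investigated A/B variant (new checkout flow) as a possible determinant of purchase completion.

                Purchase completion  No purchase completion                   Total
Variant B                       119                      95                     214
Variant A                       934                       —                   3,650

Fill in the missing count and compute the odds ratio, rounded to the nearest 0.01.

3.64

The missing cell is in the unexposed row: 3650 − 934 = 2716.
So a = 119, b = 95, c = 934, d = 2716.
OR = (a·d)/(b·c) = (119 × 2716) / (95 × 934) = 323204 / 88730 = 3.64256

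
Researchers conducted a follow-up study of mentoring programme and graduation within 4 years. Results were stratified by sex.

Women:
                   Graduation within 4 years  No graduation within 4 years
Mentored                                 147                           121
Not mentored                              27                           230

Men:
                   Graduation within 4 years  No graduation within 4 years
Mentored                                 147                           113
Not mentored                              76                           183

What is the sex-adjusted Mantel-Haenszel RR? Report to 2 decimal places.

RR_MH = Σ(aᵢ·n₀ᵢ/nᵢ) / Σ(cᵢ·n₁ᵢ/nᵢ), with n₁ᵢ = aᵢ+bᵢ (exposed), n₀ᵢ = cᵢ+dᵢ (unexposed), nᵢ = n₁ᵢ+n₀ᵢ.
Stratum 1 (Women): n₁ = 268, n₀ = 257, n = 525; a·n₀/n = 147·257/525 = 71.9600; c·n₁/n = 27·268/525 = 13.7829
Stratum 2 (Men): n₁ = 260, n₀ = 259, n = 519; a·n₀/n = 147·259/519 = 73.3584; c·n₁/n = 76·260/519 = 38.0732
RR_MH = (71.9600 + 73.3584) / (13.7829 + 38.0732) = 145.3184 / 51.8561 = 2.80234

2.80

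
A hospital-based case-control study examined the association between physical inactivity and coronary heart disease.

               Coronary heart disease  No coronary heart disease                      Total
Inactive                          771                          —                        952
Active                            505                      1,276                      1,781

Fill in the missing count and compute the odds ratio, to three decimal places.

10.763

The missing cell is in the exposed row: 952 − 771 = 181.
So a = 771, b = 181, c = 505, d = 1276.
OR = (a·d)/(b·c) = (771 × 1276) / (181 × 505) = 983796 / 91405 = 10.76304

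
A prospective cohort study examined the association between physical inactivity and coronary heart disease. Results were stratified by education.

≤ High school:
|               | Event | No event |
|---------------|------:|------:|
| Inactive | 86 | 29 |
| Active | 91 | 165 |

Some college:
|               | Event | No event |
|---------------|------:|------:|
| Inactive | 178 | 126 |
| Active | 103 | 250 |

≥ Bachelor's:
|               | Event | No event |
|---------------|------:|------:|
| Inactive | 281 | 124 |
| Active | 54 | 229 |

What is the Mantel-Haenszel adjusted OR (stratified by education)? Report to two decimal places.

5.45

OR_MH = Σ(aᵢdᵢ/nᵢ) / Σ(bᵢcᵢ/nᵢ), where nᵢ is the stratum total.
Stratum 1 (≤ High school): n = 371; a·d/n = 86·165/371 = 38.2480; b·c/n = 29·91/371 = 7.1132
Stratum 2 (Some college): n = 657; a·d/n = 178·250/657 = 67.7321; b·c/n = 126·103/657 = 19.7534
Stratum 3 (≥ Bachelor's): n = 688; a·d/n = 281·229/688 = 93.5305; b·c/n = 124·54/688 = 9.7326
OR_MH = (38.2480 + 67.7321 + 93.5305) / (7.1132 + 19.7534 + 9.7326) = 199.5106 / 36.5992 = 5.45123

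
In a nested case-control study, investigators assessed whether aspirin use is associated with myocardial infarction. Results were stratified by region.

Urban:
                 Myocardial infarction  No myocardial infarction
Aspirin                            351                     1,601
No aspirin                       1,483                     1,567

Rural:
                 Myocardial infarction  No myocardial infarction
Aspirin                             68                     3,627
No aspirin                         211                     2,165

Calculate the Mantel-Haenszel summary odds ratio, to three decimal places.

OR_MH = Σ(aᵢdᵢ/nᵢ) / Σ(bᵢcᵢ/nᵢ), where nᵢ is the stratum total.
Stratum 1 (Urban): n = 5002; a·d/n = 351·1567/5002 = 109.9594; b·c/n = 1601·1483/5002 = 474.6667
Stratum 2 (Rural): n = 6071; a·d/n = 68·2165/6071 = 24.2497; b·c/n = 3627·211/6071 = 126.0578
OR_MH = (109.9594 + 24.2497) / (474.6667 + 126.0578) = 134.2091 / 600.7245 = 0.22341

0.223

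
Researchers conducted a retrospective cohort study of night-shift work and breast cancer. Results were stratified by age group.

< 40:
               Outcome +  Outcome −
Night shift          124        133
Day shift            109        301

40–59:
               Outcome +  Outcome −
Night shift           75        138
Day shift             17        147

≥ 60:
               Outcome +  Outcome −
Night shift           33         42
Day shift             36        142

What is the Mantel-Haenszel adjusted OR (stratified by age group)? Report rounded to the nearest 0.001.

OR_MH = Σ(aᵢdᵢ/nᵢ) / Σ(bᵢcᵢ/nᵢ), where nᵢ is the stratum total.
Stratum 1 (< 40): n = 667; a·d/n = 124·301/667 = 55.9580; b·c/n = 133·109/667 = 21.7346
Stratum 2 (40–59): n = 377; a·d/n = 75·147/377 = 29.2440; b·c/n = 138·17/377 = 6.2228
Stratum 3 (≥ 60): n = 253; a·d/n = 33·142/253 = 18.5217; b·c/n = 42·36/253 = 5.9763
OR_MH = (55.9580 + 29.2440 + 18.5217) / (21.7346 + 6.2228 + 5.9763) = 103.7238 / 33.9337 = 3.05666

3.057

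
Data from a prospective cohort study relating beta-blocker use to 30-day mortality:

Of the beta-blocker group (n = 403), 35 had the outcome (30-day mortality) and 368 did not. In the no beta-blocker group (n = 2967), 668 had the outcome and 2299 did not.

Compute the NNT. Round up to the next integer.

Risk in treated group = 35/403 = 0.08685; risk in control = 668/2967 = 0.22514.
Absolute risk reduction = 0.22514 − 0.08685 = 0.13829
NNT = 1 / ARR = 1 / 0.13829 = 7.231 → round up → 8

8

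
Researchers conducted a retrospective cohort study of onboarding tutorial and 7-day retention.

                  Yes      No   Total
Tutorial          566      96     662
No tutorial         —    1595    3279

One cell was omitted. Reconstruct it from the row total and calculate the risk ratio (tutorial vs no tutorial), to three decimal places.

1.665

The missing cell is in the unexposed row: 3279 − 1595 = 1684.
So a = 566, b = 96, c = 1684, d = 1595.
RR = [a/(a+b)] / [c/(c+d)] = (566/662) / (1684/3279) = 0.85498/0.51357 = 1.66478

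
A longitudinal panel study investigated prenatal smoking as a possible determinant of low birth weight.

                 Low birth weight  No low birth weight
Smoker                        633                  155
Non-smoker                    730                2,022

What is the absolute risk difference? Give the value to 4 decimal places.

0.5380

Cells: a = 633, b = 155, c = 730, d = 2022.
Risk in exposed = 633/788 = 0.803299; risk in unexposed = 730/2752 = 0.265262.
Risk difference = 0.803299 − 0.265262 = 0.538038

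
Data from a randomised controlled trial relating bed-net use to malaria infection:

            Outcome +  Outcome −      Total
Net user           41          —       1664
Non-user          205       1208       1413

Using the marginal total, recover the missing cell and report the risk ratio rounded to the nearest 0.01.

The missing cell is in the exposed row: 1664 − 41 = 1623.
So a = 41, b = 1623, c = 205, d = 1208.
RR = [a/(a+b)] / [c/(c+d)] = (41/1664) / (205/1413) = 0.02464/0.14508 = 0.16983

0.17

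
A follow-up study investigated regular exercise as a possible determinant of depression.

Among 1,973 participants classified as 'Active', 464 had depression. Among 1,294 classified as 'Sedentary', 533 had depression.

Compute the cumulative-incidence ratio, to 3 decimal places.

From the description: a = 464, b = 1509, c = 533, d = 761.
Risk in exposed = 464/1973 = 0.23517; risk in unexposed = 533/1294 = 0.41190.
RR = 0.23517 / 0.41190 = 0.57095
The risk is 43% lower among the exposed than among the unexposed.

0.571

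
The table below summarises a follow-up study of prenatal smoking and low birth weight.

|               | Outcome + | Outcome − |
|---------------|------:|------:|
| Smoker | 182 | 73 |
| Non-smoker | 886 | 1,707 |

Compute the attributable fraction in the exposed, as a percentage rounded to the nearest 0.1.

52.1

Cells: a = 182, b = 73, c = 886, d = 1707.
Risk in exposed = 182/255 = 0.71373; risk in unexposed = 886/2593 = 0.34169.
RR = 0.71373/0.34169 = 2.08882
AR% = (RR − 1)/RR × 100 = (2.08882 − 1)/2.08882 × 100 = 52.1260%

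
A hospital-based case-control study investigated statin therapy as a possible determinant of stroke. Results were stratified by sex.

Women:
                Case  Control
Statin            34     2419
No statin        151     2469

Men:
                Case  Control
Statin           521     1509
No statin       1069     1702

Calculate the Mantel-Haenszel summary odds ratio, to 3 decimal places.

0.493

OR_MH = Σ(aᵢdᵢ/nᵢ) / Σ(bᵢcᵢ/nᵢ), where nᵢ is the stratum total.
Stratum 1 (Women): n = 5073; a·d/n = 34·2469/5073 = 16.5476; b·c/n = 2419·151/5073 = 72.0026
Stratum 2 (Men): n = 4801; a·d/n = 521·1702/4801 = 184.6994; b·c/n = 1509·1069/4801 = 335.9969
OR_MH = (16.5476 + 184.6994) / (72.0026 + 335.9969) = 201.2470 / 407.9994 = 0.49325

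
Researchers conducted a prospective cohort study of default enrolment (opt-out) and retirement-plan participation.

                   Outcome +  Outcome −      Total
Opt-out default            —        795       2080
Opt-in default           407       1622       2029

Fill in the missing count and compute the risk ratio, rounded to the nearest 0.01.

3.08

The missing cell is in the exposed row: 2080 − 795 = 1285.
So a = 1285, b = 795, c = 407, d = 1622.
RR = [a/(a+b)] / [c/(c+d)] = (1285/2080) / (407/2029) = 0.61779/0.20059 = 3.07983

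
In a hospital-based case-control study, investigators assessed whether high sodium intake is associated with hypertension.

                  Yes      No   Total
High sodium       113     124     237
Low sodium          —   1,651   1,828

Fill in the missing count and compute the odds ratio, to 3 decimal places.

8.500

The missing cell is in the unexposed row: 1828 − 1651 = 177.
So a = 113, b = 124, c = 177, d = 1651.
OR = (a·d)/(b·c) = (113 × 1651) / (124 × 177) = 186563 / 21948 = 8.50023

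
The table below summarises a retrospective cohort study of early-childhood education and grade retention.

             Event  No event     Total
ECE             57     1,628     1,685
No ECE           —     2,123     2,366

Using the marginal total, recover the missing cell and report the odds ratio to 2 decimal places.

0.31

The missing cell is in the unexposed row: 2366 − 2123 = 243.
So a = 57, b = 1628, c = 243, d = 2123.
OR = (a·d)/(b·c) = (57 × 2123) / (1628 × 243) = 121011 / 395604 = 0.30589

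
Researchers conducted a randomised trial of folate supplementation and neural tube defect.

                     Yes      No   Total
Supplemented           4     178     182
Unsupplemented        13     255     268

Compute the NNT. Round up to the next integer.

38

Risk in treated group = 4/182 = 0.02198; risk in control = 13/268 = 0.04851.
Absolute risk reduction = 0.04851 − 0.02198 = 0.02653
NNT = 1 / ARR = 1 / 0.02653 = 37.694 → round up → 38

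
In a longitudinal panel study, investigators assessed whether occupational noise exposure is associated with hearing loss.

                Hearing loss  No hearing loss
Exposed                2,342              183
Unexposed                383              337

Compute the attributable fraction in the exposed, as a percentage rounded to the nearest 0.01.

42.65

Cells: a = 2342, b = 183, c = 383, d = 337.
Risk in exposed = 2342/2525 = 0.92752; risk in unexposed = 383/720 = 0.53194.
RR = 0.92752/0.53194 = 1.74365
AR% = (RR − 1)/RR × 100 = (1.74365 − 1)/1.74365 × 100 = 42.6490%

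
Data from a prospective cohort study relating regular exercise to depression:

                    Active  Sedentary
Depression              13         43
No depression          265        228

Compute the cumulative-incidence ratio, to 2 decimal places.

0.29

Reading the table with exposure as columns: a = 13 (Active, case), b = 265 (Active, non-case), c = 43 (Sedentary, case), d = 228.
Risk in exposed = 13/278 = 0.04676; risk in unexposed = 43/271 = 0.15867.
RR = 0.04676 / 0.15867 = 0.29471
The risk is 71% lower among the exposed than among the unexposed.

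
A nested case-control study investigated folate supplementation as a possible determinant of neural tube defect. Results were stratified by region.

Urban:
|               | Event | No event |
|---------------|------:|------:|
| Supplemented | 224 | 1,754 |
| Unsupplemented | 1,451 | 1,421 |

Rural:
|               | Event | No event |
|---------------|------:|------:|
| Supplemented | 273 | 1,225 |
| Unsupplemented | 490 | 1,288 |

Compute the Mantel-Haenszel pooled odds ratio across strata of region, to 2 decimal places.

OR_MH = Σ(aᵢdᵢ/nᵢ) / Σ(bᵢcᵢ/nᵢ), where nᵢ is the stratum total.
Stratum 1 (Urban): n = 4850; a·d/n = 224·1421/4850 = 65.6297; b·c/n = 1754·1451/4850 = 524.7534
Stratum 2 (Rural): n = 3276; a·d/n = 273·1288/3276 = 107.3333; b·c/n = 1225·490/3276 = 183.2265
OR_MH = (65.6297 + 107.3333) / (524.7534 + 183.2265) = 172.9630 / 707.9799 = 0.24430

0.24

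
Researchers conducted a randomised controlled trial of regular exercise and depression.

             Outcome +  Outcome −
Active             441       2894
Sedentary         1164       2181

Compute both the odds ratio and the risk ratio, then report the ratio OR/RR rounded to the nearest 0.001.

0.751

Cells: a = 441, b = 2894, c = 1164, d = 2181.
OR = (441·2181)/(2894·1164) = 961821/3368616 = 0.28552
Risk in exposed = 441/3335 = 0.13223; risk in unexposed = 1164/3345 = 0.34798; RR = 0.38000
OR/RR = 0.28552 / 0.38000 = 0.75138
The outcome is not rare, so the OR lies further from 1 than the RR.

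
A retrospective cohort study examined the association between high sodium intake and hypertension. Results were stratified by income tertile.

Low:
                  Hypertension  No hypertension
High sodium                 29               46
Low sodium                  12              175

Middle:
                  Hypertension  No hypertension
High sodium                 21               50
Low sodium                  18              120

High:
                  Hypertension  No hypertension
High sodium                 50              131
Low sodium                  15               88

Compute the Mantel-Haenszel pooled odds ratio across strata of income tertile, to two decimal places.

OR_MH = Σ(aᵢdᵢ/nᵢ) / Σ(bᵢcᵢ/nᵢ), where nᵢ is the stratum total.
Stratum 1 (Low): n = 262; a·d/n = 29·175/262 = 19.3702; b·c/n = 46·12/262 = 2.1069
Stratum 2 (Middle): n = 209; a·d/n = 21·120/209 = 12.0574; b·c/n = 50·18/209 = 4.3062
Stratum 3 (High): n = 284; a·d/n = 50·88/284 = 15.4930; b·c/n = 131·15/284 = 6.9190
OR_MH = (19.3702 + 12.0574 + 15.4930) / (2.1069 + 4.3062 + 6.9190) = 46.9206 / 13.3321 = 3.51937

3.52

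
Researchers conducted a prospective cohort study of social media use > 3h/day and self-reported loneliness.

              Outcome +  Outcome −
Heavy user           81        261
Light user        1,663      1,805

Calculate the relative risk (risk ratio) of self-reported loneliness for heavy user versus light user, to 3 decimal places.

Cells: a = 81, b = 261, c = 1663, d = 1805.
Risk in exposed = 81/342 = 0.23684; risk in unexposed = 1663/3468 = 0.47953.
RR = 0.23684 / 0.47953 = 0.49391
The risk is 51% lower among the exposed than among the unexposed.

0.494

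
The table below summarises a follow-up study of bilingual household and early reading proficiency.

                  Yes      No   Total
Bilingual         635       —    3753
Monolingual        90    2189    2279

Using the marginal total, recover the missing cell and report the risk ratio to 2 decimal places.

4.28

The missing cell is in the exposed row: 3753 − 635 = 3118.
So a = 635, b = 3118, c = 90, d = 2189.
RR = [a/(a+b)] / [c/(c+d)] = (635/3753) / (90/2279) = 0.16920/0.03949 = 4.28447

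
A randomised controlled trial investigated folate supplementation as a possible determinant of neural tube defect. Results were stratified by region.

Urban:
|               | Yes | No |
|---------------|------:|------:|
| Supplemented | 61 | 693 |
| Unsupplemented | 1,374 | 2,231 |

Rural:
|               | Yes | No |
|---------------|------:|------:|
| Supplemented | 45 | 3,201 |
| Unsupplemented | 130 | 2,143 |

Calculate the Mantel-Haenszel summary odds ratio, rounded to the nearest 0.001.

OR_MH = Σ(aᵢdᵢ/nᵢ) / Σ(bᵢcᵢ/nᵢ), where nᵢ is the stratum total.
Stratum 1 (Urban): n = 4359; a·d/n = 61·2231/4359 = 31.2207; b·c/n = 693·1374/4359 = 218.4405
Stratum 2 (Rural): n = 5519; a·d/n = 45·2143/5519 = 17.4733; b·c/n = 3201·130/5519 = 75.3995
OR_MH = (31.2207 + 17.4733) / (218.4405 + 75.3995) = 48.6940 / 293.8400 = 0.16572

0.166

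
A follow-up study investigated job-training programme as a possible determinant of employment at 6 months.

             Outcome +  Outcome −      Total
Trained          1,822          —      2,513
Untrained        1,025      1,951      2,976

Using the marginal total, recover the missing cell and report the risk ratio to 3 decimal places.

2.105

The missing cell is in the exposed row: 2513 − 1822 = 691.
So a = 1822, b = 691, c = 1025, d = 1951.
RR = [a/(a+b)] / [c/(c+d)] = (1822/2513) / (1025/2976) = 0.72503/0.34442 = 2.10506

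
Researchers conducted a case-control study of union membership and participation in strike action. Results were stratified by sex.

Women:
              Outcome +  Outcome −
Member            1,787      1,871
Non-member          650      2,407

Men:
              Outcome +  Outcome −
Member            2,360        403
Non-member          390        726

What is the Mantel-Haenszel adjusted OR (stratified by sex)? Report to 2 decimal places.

OR_MH = Σ(aᵢdᵢ/nᵢ) / Σ(bᵢcᵢ/nᵢ), where nᵢ is the stratum total.
Stratum 1 (Women): n = 6715; a·d/n = 1787·2407/6715 = 640.5523; b·c/n = 1871·650/6715 = 181.1095
Stratum 2 (Men): n = 3879; a·d/n = 2360·726/3879 = 441.7015; b·c/n = 403·390/3879 = 40.5182
OR_MH = (640.5523 + 441.7015) / (181.1095 + 40.5182) = 1082.2538 / 221.6276 = 4.88321

4.88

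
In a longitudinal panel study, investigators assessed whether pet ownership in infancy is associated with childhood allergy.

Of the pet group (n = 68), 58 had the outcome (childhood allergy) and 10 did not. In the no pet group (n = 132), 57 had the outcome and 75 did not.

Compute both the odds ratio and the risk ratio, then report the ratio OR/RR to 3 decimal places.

From the description: a = 58, b = 10, c = 57, d = 75.
OR = (58·75)/(10·57) = 4350/570 = 7.63158
Risk in exposed = 58/68 = 0.85294; risk in unexposed = 57/132 = 0.43182; RR = 1.97523
OR/RR = 7.63158 / 1.97523 = 3.86364
The outcome is not rare, so the OR lies further from 1 than the RR.

3.864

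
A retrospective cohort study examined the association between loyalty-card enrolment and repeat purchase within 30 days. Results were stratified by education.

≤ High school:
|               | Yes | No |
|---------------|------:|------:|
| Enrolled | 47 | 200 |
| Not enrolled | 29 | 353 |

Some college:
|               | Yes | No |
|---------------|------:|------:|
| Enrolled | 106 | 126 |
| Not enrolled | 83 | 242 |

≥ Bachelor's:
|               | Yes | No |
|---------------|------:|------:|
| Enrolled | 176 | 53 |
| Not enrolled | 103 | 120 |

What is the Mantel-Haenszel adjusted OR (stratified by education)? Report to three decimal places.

OR_MH = Σ(aᵢdᵢ/nᵢ) / Σ(bᵢcᵢ/nᵢ), where nᵢ is the stratum total.
Stratum 1 (≤ High school): n = 629; a·d/n = 47·353/629 = 26.3768; b·c/n = 200·29/629 = 9.2210
Stratum 2 (Some college): n = 557; a·d/n = 106·242/557 = 46.0539; b·c/n = 126·83/557 = 18.7756
Stratum 3 (≥ Bachelor's): n = 452; a·d/n = 176·120/452 = 46.7257; b·c/n = 53·103/452 = 12.0774
OR_MH = (26.3768 + 46.0539 + 46.7257) / (9.2210 + 18.7756 + 12.0774) = 119.1563 / 40.0740 = 2.97341

2.973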